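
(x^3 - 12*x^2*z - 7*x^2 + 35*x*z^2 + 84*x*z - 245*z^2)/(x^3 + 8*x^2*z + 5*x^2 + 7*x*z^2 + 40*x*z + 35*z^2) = (x^3 - 12*x^2*z - 7*x^2 + 35*x*z^2 + 84*x*z - 245*z^2)/(x^3 + 8*x^2*z + 5*x^2 + 7*x*z^2 + 40*x*z + 35*z^2)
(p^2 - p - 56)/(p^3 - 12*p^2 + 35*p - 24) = (p + 7)/(p^2 - 4*p + 3)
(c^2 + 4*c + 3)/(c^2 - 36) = (c^2 + 4*c + 3)/(c^2 - 36)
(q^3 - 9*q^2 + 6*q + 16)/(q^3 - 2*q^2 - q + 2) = (q - 8)/(q - 1)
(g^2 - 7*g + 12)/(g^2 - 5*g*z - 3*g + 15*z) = (4 - g)/(-g + 5*z)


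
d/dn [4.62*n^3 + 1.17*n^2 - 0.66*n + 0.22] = 13.86*n^2 + 2.34*n - 0.66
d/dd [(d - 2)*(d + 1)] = 2*d - 1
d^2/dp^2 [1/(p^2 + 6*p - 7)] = 2*(-p^2 - 6*p + 4*(p + 3)^2 + 7)/(p^2 + 6*p - 7)^3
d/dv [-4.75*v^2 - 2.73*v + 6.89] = -9.5*v - 2.73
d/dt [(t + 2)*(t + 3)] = 2*t + 5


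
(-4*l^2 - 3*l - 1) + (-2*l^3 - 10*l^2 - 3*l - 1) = -2*l^3 - 14*l^2 - 6*l - 2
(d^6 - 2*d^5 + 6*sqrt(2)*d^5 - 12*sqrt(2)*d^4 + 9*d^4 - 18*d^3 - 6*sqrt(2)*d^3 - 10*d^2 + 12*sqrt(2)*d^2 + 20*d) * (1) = d^6 - 2*d^5 + 6*sqrt(2)*d^5 - 12*sqrt(2)*d^4 + 9*d^4 - 18*d^3 - 6*sqrt(2)*d^3 - 10*d^2 + 12*sqrt(2)*d^2 + 20*d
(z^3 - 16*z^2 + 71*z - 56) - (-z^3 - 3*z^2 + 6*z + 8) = 2*z^3 - 13*z^2 + 65*z - 64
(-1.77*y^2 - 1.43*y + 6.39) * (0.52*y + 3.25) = -0.9204*y^3 - 6.4961*y^2 - 1.3247*y + 20.7675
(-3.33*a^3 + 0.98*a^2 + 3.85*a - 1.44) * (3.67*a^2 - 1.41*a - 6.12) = -12.2211*a^5 + 8.2919*a^4 + 33.1273*a^3 - 16.7109*a^2 - 21.5316*a + 8.8128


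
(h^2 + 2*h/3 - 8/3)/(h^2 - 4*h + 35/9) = 3*(3*h^2 + 2*h - 8)/(9*h^2 - 36*h + 35)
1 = 1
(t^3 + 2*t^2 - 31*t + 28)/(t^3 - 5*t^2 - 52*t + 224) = (t - 1)/(t - 8)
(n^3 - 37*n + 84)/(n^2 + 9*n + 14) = (n^2 - 7*n + 12)/(n + 2)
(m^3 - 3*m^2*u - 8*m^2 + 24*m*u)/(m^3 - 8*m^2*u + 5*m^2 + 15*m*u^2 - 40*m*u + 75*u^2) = m*(8 - m)/(-m^2 + 5*m*u - 5*m + 25*u)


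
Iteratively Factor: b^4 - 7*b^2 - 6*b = (b + 1)*(b^3 - b^2 - 6*b) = b*(b + 1)*(b^2 - b - 6) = b*(b - 3)*(b + 1)*(b + 2)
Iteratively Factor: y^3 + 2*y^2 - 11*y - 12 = (y + 1)*(y^2 + y - 12) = (y - 3)*(y + 1)*(y + 4)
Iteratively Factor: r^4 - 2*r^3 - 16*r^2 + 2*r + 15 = (r - 5)*(r^3 + 3*r^2 - r - 3) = (r - 5)*(r + 1)*(r^2 + 2*r - 3) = (r - 5)*(r + 1)*(r + 3)*(r - 1)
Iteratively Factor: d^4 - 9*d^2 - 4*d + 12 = (d - 3)*(d^3 + 3*d^2 - 4) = (d - 3)*(d - 1)*(d^2 + 4*d + 4) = (d - 3)*(d - 1)*(d + 2)*(d + 2)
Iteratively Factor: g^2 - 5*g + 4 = (g - 1)*(g - 4)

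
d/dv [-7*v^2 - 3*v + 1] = -14*v - 3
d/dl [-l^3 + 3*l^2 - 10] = 3*l*(2 - l)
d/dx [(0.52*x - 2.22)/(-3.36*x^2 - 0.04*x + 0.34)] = (1.7472*x^2 - 14.9184*x + 0.088)/(11.2896*x^4 + 0.2688*x^3 - 2.2832*x^2 - 0.0272*x + 0.1156)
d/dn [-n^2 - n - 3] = -2*n - 1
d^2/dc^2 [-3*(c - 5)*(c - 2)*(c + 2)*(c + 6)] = -36*c^2 - 18*c + 204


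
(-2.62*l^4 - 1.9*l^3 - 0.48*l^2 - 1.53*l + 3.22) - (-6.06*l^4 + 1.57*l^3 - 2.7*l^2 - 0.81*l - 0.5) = 3.44*l^4 - 3.47*l^3 + 2.22*l^2 - 0.72*l + 3.72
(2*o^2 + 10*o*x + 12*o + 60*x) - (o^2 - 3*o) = o^2 + 10*o*x + 15*o + 60*x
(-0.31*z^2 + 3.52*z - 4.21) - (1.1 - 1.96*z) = -0.31*z^2 + 5.48*z - 5.31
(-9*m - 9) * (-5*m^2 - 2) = 45*m^3 + 45*m^2 + 18*m + 18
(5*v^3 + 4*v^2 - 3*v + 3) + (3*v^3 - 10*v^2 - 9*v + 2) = 8*v^3 - 6*v^2 - 12*v + 5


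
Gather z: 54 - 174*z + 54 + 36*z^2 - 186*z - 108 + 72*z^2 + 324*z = 108*z^2 - 36*z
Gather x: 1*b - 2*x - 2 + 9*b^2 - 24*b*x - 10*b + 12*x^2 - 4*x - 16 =9*b^2 - 9*b + 12*x^2 + x*(-24*b - 6) - 18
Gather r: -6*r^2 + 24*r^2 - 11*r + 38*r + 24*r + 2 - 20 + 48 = 18*r^2 + 51*r + 30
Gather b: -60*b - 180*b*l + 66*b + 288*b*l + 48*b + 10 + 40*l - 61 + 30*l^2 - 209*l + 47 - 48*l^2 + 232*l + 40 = b*(108*l + 54) - 18*l^2 + 63*l + 36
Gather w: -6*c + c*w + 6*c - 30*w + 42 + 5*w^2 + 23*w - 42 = 5*w^2 + w*(c - 7)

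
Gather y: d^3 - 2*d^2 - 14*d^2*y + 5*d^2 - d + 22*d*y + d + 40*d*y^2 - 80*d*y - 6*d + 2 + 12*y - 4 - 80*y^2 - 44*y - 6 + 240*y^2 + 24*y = d^3 + 3*d^2 - 6*d + y^2*(40*d + 160) + y*(-14*d^2 - 58*d - 8) - 8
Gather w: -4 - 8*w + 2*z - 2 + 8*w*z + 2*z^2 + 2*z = w*(8*z - 8) + 2*z^2 + 4*z - 6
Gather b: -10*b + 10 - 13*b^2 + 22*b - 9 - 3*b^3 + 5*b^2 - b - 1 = -3*b^3 - 8*b^2 + 11*b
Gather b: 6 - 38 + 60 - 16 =12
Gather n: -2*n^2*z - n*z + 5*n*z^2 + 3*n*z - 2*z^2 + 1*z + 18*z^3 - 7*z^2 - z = -2*n^2*z + n*(5*z^2 + 2*z) + 18*z^3 - 9*z^2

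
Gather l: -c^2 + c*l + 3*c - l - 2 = -c^2 + 3*c + l*(c - 1) - 2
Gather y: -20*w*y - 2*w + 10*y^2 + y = -2*w + 10*y^2 + y*(1 - 20*w)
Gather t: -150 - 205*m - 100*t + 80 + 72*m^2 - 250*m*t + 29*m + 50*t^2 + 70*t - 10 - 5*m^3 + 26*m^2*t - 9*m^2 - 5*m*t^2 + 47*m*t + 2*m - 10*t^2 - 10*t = -5*m^3 + 63*m^2 - 174*m + t^2*(40 - 5*m) + t*(26*m^2 - 203*m - 40) - 80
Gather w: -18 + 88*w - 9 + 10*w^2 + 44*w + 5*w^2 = 15*w^2 + 132*w - 27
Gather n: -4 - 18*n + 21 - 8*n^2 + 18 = -8*n^2 - 18*n + 35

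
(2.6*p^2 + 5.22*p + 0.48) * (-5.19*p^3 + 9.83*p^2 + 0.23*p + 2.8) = -13.494*p^5 - 1.5338*p^4 + 49.4194*p^3 + 13.199*p^2 + 14.7264*p + 1.344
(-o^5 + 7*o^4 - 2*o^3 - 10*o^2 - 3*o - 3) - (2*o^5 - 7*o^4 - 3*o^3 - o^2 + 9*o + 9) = -3*o^5 + 14*o^4 + o^3 - 9*o^2 - 12*o - 12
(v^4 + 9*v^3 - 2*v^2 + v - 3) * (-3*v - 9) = -3*v^5 - 36*v^4 - 75*v^3 + 15*v^2 + 27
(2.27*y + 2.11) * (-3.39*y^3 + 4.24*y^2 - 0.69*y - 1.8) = -7.6953*y^4 + 2.4719*y^3 + 7.3801*y^2 - 5.5419*y - 3.798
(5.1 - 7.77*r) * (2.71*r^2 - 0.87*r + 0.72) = -21.0567*r^3 + 20.5809*r^2 - 10.0314*r + 3.672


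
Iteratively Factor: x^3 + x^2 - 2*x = (x - 1)*(x^2 + 2*x) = x*(x - 1)*(x + 2)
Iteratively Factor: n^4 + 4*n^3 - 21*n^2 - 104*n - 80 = (n + 4)*(n^3 - 21*n - 20) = (n - 5)*(n + 4)*(n^2 + 5*n + 4) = (n - 5)*(n + 4)^2*(n + 1)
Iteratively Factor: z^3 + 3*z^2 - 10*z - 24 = (z + 2)*(z^2 + z - 12) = (z + 2)*(z + 4)*(z - 3)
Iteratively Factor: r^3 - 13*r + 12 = (r - 3)*(r^2 + 3*r - 4) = (r - 3)*(r - 1)*(r + 4)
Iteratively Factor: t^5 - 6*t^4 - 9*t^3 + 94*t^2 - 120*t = (t - 3)*(t^4 - 3*t^3 - 18*t^2 + 40*t) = (t - 3)*(t - 2)*(t^3 - t^2 - 20*t) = (t - 5)*(t - 3)*(t - 2)*(t^2 + 4*t) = (t - 5)*(t - 3)*(t - 2)*(t + 4)*(t)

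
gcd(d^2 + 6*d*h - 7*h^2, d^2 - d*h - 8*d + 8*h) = d - h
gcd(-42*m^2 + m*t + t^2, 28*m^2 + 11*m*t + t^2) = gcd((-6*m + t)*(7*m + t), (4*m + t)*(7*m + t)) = 7*m + t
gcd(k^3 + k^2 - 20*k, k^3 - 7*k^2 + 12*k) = k^2 - 4*k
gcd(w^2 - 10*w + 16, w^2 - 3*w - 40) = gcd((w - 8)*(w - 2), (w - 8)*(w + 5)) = w - 8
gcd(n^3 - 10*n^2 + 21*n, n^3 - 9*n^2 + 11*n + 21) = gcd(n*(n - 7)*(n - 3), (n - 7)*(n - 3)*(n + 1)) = n^2 - 10*n + 21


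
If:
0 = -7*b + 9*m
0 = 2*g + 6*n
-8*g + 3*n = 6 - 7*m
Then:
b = 54/49 - 243*n/49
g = -3*n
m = 6/7 - 27*n/7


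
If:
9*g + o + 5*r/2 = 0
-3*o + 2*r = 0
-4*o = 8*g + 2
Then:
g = -19/4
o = 9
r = 27/2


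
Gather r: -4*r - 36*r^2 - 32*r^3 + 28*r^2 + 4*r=-32*r^3 - 8*r^2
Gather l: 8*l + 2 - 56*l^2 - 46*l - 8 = -56*l^2 - 38*l - 6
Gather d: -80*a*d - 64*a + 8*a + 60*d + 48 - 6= -56*a + d*(60 - 80*a) + 42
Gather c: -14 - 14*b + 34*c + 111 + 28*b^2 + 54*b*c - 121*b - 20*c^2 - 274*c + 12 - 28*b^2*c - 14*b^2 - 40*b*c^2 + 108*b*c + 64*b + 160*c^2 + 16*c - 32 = 14*b^2 - 71*b + c^2*(140 - 40*b) + c*(-28*b^2 + 162*b - 224) + 77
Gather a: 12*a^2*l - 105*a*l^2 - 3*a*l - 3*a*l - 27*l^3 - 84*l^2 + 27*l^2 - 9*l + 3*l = 12*a^2*l + a*(-105*l^2 - 6*l) - 27*l^3 - 57*l^2 - 6*l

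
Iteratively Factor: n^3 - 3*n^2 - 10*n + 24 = (n + 3)*(n^2 - 6*n + 8) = (n - 4)*(n + 3)*(n - 2)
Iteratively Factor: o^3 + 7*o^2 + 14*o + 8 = (o + 1)*(o^2 + 6*o + 8) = (o + 1)*(o + 4)*(o + 2)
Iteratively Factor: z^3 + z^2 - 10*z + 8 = (z + 4)*(z^2 - 3*z + 2) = (z - 2)*(z + 4)*(z - 1)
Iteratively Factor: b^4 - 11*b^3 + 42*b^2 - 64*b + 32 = (b - 4)*(b^3 - 7*b^2 + 14*b - 8) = (b - 4)^2*(b^2 - 3*b + 2) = (b - 4)^2*(b - 1)*(b - 2)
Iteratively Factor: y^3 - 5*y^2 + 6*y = (y - 2)*(y^2 - 3*y) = y*(y - 2)*(y - 3)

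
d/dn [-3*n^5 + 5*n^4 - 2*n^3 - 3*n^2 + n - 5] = -15*n^4 + 20*n^3 - 6*n^2 - 6*n + 1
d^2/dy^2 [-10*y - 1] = 0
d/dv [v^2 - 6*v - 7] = 2*v - 6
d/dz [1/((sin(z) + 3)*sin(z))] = -(2*sin(z) + 3)*cos(z)/((sin(z) + 3)^2*sin(z)^2)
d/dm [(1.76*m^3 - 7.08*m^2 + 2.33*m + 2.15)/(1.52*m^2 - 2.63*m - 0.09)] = (2.6752*m^4 - 9.2576*m^3 + 14.6036*m^2 - 5.2616*m + 5.4448)/(2.3104*m^4 - 7.9952*m^3 + 6.6433*m^2 + 0.4734*m + 0.0081)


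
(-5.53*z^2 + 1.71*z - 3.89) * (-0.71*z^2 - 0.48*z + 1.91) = 3.9263*z^4 + 1.4403*z^3 - 8.6212*z^2 + 5.1333*z - 7.4299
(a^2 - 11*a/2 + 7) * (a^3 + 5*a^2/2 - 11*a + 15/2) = a^5 - 3*a^4 - 71*a^3/4 + 171*a^2/2 - 473*a/4 + 105/2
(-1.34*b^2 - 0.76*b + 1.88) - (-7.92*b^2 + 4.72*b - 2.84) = 6.58*b^2 - 5.48*b + 4.72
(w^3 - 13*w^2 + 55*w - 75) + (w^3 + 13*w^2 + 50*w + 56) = 2*w^3 + 105*w - 19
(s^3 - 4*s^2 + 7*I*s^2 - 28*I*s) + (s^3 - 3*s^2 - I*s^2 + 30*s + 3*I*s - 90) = 2*s^3 - 7*s^2 + 6*I*s^2 + 30*s - 25*I*s - 90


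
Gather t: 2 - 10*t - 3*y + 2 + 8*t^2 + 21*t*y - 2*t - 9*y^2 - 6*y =8*t^2 + t*(21*y - 12) - 9*y^2 - 9*y + 4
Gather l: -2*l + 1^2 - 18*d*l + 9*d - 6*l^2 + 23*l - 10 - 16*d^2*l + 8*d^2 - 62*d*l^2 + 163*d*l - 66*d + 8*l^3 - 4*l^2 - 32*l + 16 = 8*d^2 - 57*d + 8*l^3 + l^2*(-62*d - 10) + l*(-16*d^2 + 145*d - 11) + 7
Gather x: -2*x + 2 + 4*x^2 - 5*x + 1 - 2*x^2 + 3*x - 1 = 2*x^2 - 4*x + 2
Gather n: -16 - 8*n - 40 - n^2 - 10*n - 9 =-n^2 - 18*n - 65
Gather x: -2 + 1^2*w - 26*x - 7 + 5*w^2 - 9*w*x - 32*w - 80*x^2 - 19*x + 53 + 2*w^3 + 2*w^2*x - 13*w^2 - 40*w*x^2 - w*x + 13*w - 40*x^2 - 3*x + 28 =2*w^3 - 8*w^2 - 18*w + x^2*(-40*w - 120) + x*(2*w^2 - 10*w - 48) + 72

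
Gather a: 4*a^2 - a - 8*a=4*a^2 - 9*a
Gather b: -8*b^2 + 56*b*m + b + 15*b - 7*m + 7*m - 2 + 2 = -8*b^2 + b*(56*m + 16)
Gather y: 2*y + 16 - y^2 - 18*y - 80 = -y^2 - 16*y - 64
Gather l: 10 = 10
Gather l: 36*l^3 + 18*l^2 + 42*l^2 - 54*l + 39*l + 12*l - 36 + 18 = 36*l^3 + 60*l^2 - 3*l - 18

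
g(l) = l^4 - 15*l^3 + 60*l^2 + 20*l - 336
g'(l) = 4*l^3 - 45*l^2 + 120*l + 20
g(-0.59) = -323.71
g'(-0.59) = -67.29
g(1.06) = -263.99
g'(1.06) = 101.40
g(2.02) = -157.76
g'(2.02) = 111.75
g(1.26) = -243.03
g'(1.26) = 107.76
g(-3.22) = 830.00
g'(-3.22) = -966.52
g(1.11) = -258.87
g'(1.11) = 103.23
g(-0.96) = -285.78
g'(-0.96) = -140.21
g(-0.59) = -323.71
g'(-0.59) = -67.29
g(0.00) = -336.00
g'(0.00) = 20.00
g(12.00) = 3360.00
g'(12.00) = 1892.00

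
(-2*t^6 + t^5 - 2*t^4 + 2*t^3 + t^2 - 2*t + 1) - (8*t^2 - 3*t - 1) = -2*t^6 + t^5 - 2*t^4 + 2*t^3 - 7*t^2 + t + 2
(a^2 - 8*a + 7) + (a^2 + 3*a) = 2*a^2 - 5*a + 7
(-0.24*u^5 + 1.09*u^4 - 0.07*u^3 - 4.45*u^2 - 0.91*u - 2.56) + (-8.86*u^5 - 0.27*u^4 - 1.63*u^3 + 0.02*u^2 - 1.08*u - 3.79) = -9.1*u^5 + 0.82*u^4 - 1.7*u^3 - 4.43*u^2 - 1.99*u - 6.35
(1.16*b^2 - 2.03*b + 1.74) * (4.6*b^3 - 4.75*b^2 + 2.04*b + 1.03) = 5.336*b^5 - 14.848*b^4 + 20.0129*b^3 - 11.2114*b^2 + 1.4587*b + 1.7922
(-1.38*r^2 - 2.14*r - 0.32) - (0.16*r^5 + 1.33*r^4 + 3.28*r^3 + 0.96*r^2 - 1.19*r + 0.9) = -0.16*r^5 - 1.33*r^4 - 3.28*r^3 - 2.34*r^2 - 0.95*r - 1.22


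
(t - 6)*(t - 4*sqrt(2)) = t^2 - 6*t - 4*sqrt(2)*t + 24*sqrt(2)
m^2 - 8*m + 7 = (m - 7)*(m - 1)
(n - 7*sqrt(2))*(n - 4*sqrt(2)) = n^2 - 11*sqrt(2)*n + 56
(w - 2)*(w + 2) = w^2 - 4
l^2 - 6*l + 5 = (l - 5)*(l - 1)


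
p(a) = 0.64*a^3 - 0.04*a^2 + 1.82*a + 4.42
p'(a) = 1.92*a^2 - 0.08*a + 1.82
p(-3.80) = -38.19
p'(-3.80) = 29.85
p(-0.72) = 2.85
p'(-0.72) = 2.87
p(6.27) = 172.01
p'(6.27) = 76.80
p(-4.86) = -78.84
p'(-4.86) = 47.56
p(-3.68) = -34.71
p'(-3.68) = 28.12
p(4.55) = 72.16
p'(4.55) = 41.20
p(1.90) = 12.12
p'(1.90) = 8.60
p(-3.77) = -37.30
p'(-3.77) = 29.41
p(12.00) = 1126.42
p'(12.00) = 277.34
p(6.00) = 152.14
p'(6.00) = 70.46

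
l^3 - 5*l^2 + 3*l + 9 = (l - 3)^2*(l + 1)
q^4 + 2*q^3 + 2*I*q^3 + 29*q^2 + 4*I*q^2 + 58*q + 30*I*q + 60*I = (q + 2)*(q - 5*I)*(q + I)*(q + 6*I)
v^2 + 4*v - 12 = (v - 2)*(v + 6)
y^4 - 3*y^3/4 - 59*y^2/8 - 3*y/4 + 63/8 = (y - 3)*(y - 1)*(y + 3/2)*(y + 7/4)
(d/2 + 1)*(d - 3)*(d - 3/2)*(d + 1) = d^4/2 - 3*d^3/4 - 7*d^2/2 + 9*d/4 + 9/2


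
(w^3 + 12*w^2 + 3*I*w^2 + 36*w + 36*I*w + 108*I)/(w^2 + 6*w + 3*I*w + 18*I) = w + 6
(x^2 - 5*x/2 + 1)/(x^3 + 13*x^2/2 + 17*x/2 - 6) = (x - 2)/(x^2 + 7*x + 12)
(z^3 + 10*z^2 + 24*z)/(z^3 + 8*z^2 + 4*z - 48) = z/(z - 2)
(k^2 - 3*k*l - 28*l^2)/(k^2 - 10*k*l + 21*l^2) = (k + 4*l)/(k - 3*l)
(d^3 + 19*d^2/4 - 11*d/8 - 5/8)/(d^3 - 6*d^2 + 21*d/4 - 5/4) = (4*d^2 + 21*d + 5)/(2*(2*d^2 - 11*d + 5))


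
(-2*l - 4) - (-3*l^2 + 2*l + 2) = 3*l^2 - 4*l - 6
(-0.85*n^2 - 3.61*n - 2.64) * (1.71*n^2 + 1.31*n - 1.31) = -1.4535*n^4 - 7.2866*n^3 - 8.13*n^2 + 1.2707*n + 3.4584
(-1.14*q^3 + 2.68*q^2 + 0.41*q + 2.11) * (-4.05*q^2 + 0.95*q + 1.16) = 4.617*q^5 - 11.937*q^4 - 0.4369*q^3 - 5.0472*q^2 + 2.4801*q + 2.4476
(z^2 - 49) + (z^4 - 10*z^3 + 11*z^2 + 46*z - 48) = z^4 - 10*z^3 + 12*z^2 + 46*z - 97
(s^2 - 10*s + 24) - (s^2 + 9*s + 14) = 10 - 19*s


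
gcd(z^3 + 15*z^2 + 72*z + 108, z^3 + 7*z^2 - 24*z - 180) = z^2 + 12*z + 36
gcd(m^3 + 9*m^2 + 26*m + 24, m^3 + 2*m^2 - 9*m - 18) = m^2 + 5*m + 6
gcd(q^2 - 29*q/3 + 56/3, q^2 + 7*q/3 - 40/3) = q - 8/3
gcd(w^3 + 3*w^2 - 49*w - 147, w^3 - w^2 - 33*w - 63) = w^2 - 4*w - 21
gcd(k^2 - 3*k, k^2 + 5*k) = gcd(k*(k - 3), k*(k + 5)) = k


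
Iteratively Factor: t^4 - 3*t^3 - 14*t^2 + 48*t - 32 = (t - 2)*(t^3 - t^2 - 16*t + 16) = (t - 4)*(t - 2)*(t^2 + 3*t - 4) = (t - 4)*(t - 2)*(t - 1)*(t + 4)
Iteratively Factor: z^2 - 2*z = (z)*(z - 2)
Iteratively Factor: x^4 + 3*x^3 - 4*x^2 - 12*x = (x)*(x^3 + 3*x^2 - 4*x - 12) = x*(x + 2)*(x^2 + x - 6) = x*(x + 2)*(x + 3)*(x - 2)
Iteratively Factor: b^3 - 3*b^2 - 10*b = (b + 2)*(b^2 - 5*b) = (b - 5)*(b + 2)*(b)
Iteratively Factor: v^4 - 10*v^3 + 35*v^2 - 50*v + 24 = (v - 1)*(v^3 - 9*v^2 + 26*v - 24) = (v - 2)*(v - 1)*(v^2 - 7*v + 12) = (v - 4)*(v - 2)*(v - 1)*(v - 3)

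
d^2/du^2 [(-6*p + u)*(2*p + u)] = 2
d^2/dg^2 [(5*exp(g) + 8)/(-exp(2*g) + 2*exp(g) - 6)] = (-5*exp(4*g) - 42*exp(3*g) + 228*exp(2*g) + 100*exp(g) - 276)*exp(g)/(exp(6*g) - 6*exp(5*g) + 30*exp(4*g) - 80*exp(3*g) + 180*exp(2*g) - 216*exp(g) + 216)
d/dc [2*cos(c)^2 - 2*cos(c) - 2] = 2*sin(c) - 2*sin(2*c)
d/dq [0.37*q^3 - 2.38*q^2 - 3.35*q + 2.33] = 1.11*q^2 - 4.76*q - 3.35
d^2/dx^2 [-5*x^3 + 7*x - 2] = -30*x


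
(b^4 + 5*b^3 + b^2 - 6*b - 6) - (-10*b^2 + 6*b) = b^4 + 5*b^3 + 11*b^2 - 12*b - 6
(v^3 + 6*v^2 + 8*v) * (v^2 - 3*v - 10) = v^5 + 3*v^4 - 20*v^3 - 84*v^2 - 80*v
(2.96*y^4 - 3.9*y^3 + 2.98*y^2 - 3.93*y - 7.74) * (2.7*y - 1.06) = 7.992*y^5 - 13.6676*y^4 + 12.18*y^3 - 13.7698*y^2 - 16.7322*y + 8.2044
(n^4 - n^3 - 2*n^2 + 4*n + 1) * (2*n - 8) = 2*n^5 - 10*n^4 + 4*n^3 + 24*n^2 - 30*n - 8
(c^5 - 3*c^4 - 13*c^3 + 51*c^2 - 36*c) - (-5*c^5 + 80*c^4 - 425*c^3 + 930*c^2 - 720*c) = 6*c^5 - 83*c^4 + 412*c^3 - 879*c^2 + 684*c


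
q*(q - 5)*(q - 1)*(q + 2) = q^4 - 4*q^3 - 7*q^2 + 10*q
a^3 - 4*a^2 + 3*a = a*(a - 3)*(a - 1)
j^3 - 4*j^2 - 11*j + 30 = (j - 5)*(j - 2)*(j + 3)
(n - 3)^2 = n^2 - 6*n + 9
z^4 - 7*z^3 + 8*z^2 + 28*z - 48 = (z - 4)*(z - 3)*(z - 2)*(z + 2)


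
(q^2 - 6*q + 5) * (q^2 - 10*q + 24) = q^4 - 16*q^3 + 89*q^2 - 194*q + 120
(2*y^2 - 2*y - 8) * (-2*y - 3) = -4*y^3 - 2*y^2 + 22*y + 24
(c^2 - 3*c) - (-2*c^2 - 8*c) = 3*c^2 + 5*c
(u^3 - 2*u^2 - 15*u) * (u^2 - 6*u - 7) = u^5 - 8*u^4 - 10*u^3 + 104*u^2 + 105*u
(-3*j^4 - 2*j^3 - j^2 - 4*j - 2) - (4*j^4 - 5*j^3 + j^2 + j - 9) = -7*j^4 + 3*j^3 - 2*j^2 - 5*j + 7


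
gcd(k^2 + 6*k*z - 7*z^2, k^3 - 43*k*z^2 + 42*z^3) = -k^2 - 6*k*z + 7*z^2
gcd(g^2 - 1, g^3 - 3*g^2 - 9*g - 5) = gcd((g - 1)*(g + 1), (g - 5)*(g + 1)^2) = g + 1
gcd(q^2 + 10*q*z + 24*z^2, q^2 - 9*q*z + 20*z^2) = 1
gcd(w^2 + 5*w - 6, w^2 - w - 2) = 1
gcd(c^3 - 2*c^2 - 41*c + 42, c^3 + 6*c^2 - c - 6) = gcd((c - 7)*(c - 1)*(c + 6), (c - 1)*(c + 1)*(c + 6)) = c^2 + 5*c - 6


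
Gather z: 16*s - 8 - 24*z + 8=16*s - 24*z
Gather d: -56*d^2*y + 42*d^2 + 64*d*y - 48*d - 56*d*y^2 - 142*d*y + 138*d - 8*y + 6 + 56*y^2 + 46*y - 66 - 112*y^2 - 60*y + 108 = d^2*(42 - 56*y) + d*(-56*y^2 - 78*y + 90) - 56*y^2 - 22*y + 48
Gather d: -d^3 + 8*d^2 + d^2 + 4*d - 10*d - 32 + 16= -d^3 + 9*d^2 - 6*d - 16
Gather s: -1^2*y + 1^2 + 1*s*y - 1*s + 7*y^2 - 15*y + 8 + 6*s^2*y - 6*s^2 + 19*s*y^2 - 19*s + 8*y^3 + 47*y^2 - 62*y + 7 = s^2*(6*y - 6) + s*(19*y^2 + y - 20) + 8*y^3 + 54*y^2 - 78*y + 16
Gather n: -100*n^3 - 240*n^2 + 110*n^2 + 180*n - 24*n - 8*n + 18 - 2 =-100*n^3 - 130*n^2 + 148*n + 16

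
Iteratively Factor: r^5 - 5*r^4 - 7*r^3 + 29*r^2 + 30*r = (r + 1)*(r^4 - 6*r^3 - r^2 + 30*r) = (r - 5)*(r + 1)*(r^3 - r^2 - 6*r) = r*(r - 5)*(r + 1)*(r^2 - r - 6) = r*(r - 5)*(r + 1)*(r + 2)*(r - 3)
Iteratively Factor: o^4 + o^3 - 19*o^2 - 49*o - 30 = (o + 3)*(o^3 - 2*o^2 - 13*o - 10) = (o - 5)*(o + 3)*(o^2 + 3*o + 2) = (o - 5)*(o + 2)*(o + 3)*(o + 1)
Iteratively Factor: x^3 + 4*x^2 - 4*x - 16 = (x + 4)*(x^2 - 4) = (x - 2)*(x + 4)*(x + 2)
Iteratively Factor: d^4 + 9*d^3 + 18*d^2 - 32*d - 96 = (d + 4)*(d^3 + 5*d^2 - 2*d - 24) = (d - 2)*(d + 4)*(d^2 + 7*d + 12) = (d - 2)*(d + 3)*(d + 4)*(d + 4)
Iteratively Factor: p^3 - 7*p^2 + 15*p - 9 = (p - 1)*(p^2 - 6*p + 9) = (p - 3)*(p - 1)*(p - 3)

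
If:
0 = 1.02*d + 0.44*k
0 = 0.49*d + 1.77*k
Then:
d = 0.00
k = 0.00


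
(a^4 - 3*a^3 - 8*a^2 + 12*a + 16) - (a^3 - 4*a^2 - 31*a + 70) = a^4 - 4*a^3 - 4*a^2 + 43*a - 54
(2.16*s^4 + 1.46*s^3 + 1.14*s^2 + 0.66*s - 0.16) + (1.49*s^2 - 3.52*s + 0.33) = 2.16*s^4 + 1.46*s^3 + 2.63*s^2 - 2.86*s + 0.17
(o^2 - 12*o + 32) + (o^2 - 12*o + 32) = 2*o^2 - 24*o + 64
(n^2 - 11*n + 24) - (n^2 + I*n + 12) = -11*n - I*n + 12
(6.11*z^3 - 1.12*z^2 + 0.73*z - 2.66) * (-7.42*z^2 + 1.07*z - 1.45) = -45.3362*z^5 + 14.8481*z^4 - 15.4745*z^3 + 22.1423*z^2 - 3.9047*z + 3.857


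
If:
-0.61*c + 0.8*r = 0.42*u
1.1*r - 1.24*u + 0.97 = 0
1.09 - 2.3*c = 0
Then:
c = 0.47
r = 1.45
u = 2.06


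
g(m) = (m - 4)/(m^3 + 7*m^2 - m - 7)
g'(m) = (m - 4)*(-3*m^2 - 14*m + 1)/(m^3 + 7*m^2 - m - 7)^2 + 1/(m^3 + 7*m^2 - m - 7)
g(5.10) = 0.00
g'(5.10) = 0.00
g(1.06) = -2.95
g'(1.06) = 51.99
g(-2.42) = -0.29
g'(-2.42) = -0.18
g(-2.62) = -0.26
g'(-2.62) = -0.13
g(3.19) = -0.01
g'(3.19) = 0.02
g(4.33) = 0.00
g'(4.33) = 0.00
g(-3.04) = -0.22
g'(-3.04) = -0.07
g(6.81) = 0.00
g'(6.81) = -0.00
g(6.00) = 0.00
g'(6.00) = 0.00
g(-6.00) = -0.29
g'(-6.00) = 0.22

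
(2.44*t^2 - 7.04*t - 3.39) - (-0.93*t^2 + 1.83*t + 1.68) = 3.37*t^2 - 8.87*t - 5.07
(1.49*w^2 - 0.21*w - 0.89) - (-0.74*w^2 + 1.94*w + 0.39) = 2.23*w^2 - 2.15*w - 1.28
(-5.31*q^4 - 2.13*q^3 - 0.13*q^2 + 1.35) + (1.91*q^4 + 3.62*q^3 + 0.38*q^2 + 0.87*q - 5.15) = -3.4*q^4 + 1.49*q^3 + 0.25*q^2 + 0.87*q - 3.8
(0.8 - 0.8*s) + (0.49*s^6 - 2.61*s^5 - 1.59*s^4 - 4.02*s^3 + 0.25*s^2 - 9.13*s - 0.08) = 0.49*s^6 - 2.61*s^5 - 1.59*s^4 - 4.02*s^3 + 0.25*s^2 - 9.93*s + 0.72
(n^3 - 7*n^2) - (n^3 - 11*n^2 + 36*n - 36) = 4*n^2 - 36*n + 36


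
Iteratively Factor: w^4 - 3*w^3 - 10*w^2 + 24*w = (w - 2)*(w^3 - w^2 - 12*w) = (w - 2)*(w + 3)*(w^2 - 4*w) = (w - 4)*(w - 2)*(w + 3)*(w)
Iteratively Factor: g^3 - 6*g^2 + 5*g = (g - 5)*(g^2 - g) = g*(g - 5)*(g - 1)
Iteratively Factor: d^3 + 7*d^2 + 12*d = (d + 3)*(d^2 + 4*d) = d*(d + 3)*(d + 4)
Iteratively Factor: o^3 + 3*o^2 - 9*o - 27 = (o + 3)*(o^2 - 9) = (o - 3)*(o + 3)*(o + 3)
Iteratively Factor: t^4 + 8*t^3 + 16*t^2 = (t + 4)*(t^3 + 4*t^2) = (t + 4)^2*(t^2) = t*(t + 4)^2*(t)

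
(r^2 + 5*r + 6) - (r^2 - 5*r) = 10*r + 6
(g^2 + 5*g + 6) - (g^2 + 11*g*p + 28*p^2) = -11*g*p + 5*g - 28*p^2 + 6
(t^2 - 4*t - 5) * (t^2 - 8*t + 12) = t^4 - 12*t^3 + 39*t^2 - 8*t - 60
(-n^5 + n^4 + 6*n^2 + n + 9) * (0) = 0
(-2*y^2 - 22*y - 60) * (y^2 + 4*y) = -2*y^4 - 30*y^3 - 148*y^2 - 240*y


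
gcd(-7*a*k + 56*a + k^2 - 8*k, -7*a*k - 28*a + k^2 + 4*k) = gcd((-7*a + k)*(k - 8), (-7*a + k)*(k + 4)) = 7*a - k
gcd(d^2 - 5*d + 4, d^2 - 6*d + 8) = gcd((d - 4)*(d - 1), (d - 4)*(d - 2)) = d - 4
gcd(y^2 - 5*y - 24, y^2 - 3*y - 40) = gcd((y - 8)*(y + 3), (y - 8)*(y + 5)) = y - 8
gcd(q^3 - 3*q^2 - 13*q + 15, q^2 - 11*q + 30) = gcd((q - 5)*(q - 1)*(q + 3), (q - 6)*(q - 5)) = q - 5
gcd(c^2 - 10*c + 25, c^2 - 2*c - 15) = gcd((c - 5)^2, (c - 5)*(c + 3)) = c - 5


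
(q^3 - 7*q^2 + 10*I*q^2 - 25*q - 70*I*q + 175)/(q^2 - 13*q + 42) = (q^2 + 10*I*q - 25)/(q - 6)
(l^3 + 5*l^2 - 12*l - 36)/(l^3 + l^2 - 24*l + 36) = (l + 2)/(l - 2)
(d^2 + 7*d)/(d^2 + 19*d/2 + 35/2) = 2*d/(2*d + 5)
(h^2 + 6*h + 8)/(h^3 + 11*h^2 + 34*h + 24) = (h + 2)/(h^2 + 7*h + 6)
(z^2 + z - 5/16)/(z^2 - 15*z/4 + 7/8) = (4*z + 5)/(2*(2*z - 7))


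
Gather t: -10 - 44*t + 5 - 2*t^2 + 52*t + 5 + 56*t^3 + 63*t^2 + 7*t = 56*t^3 + 61*t^2 + 15*t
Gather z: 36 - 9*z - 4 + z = 32 - 8*z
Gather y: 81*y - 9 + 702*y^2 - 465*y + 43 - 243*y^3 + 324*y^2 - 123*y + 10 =-243*y^3 + 1026*y^2 - 507*y + 44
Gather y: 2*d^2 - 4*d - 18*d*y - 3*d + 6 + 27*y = 2*d^2 - 7*d + y*(27 - 18*d) + 6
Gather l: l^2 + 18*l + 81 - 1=l^2 + 18*l + 80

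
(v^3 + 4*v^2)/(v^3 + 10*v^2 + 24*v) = v/(v + 6)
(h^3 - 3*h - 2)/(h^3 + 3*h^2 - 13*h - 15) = (h^2 - h - 2)/(h^2 + 2*h - 15)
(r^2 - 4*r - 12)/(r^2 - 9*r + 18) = (r + 2)/(r - 3)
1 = 1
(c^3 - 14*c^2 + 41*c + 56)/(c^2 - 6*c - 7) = c - 8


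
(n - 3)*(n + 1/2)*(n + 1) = n^3 - 3*n^2/2 - 4*n - 3/2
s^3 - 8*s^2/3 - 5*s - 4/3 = (s - 4)*(s + 1/3)*(s + 1)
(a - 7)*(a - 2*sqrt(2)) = a^2 - 7*a - 2*sqrt(2)*a + 14*sqrt(2)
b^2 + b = b*(b + 1)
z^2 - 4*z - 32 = (z - 8)*(z + 4)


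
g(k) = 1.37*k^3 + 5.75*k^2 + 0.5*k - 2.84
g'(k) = 4.11*k^2 + 11.5*k + 0.5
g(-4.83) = -25.48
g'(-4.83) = 40.84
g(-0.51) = -1.78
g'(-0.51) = -4.30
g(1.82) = 25.38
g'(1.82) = 35.04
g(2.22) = 41.60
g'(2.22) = 46.29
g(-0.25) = -2.63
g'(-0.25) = -2.12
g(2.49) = 55.21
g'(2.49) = 54.62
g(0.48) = -1.12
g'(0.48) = 6.97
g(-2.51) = 10.47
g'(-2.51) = -2.47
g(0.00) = -2.84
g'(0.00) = 0.50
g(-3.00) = 10.42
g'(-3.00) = 2.99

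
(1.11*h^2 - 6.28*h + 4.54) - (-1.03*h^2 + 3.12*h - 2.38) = 2.14*h^2 - 9.4*h + 6.92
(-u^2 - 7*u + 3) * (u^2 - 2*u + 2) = -u^4 - 5*u^3 + 15*u^2 - 20*u + 6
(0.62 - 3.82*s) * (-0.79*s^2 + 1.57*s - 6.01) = 3.0178*s^3 - 6.4872*s^2 + 23.9316*s - 3.7262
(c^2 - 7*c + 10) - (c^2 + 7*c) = 10 - 14*c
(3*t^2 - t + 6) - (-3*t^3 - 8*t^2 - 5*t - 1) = 3*t^3 + 11*t^2 + 4*t + 7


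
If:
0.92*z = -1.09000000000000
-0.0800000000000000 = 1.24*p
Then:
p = -0.06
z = -1.18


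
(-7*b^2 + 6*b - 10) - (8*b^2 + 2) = -15*b^2 + 6*b - 12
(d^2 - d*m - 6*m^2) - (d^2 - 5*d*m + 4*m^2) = 4*d*m - 10*m^2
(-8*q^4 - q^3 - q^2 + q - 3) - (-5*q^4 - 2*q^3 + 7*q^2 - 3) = -3*q^4 + q^3 - 8*q^2 + q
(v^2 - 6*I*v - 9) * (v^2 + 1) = v^4 - 6*I*v^3 - 8*v^2 - 6*I*v - 9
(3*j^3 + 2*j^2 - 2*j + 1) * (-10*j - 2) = -30*j^4 - 26*j^3 + 16*j^2 - 6*j - 2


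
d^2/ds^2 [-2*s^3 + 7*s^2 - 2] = 14 - 12*s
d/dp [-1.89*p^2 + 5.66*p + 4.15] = 5.66 - 3.78*p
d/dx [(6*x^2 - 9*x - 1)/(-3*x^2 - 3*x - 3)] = (-15*x^2 - 14*x + 8)/(3*(x^4 + 2*x^3 + 3*x^2 + 2*x + 1))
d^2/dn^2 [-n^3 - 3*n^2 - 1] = -6*n - 6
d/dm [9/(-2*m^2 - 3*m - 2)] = 9*(4*m + 3)/(2*m^2 + 3*m + 2)^2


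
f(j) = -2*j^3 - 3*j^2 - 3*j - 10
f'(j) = -6*j^2 - 6*j - 3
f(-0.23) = -9.44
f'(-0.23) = -1.94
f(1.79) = -36.45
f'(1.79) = -32.96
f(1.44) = -26.51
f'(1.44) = -24.08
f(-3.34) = 41.07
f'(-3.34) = -49.89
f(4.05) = -204.22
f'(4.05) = -125.72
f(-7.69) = 745.17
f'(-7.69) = -311.68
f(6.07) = -586.04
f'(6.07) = -260.49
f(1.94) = -41.71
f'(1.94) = -37.22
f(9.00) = -1738.00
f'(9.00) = -543.00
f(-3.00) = 26.00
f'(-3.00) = -39.00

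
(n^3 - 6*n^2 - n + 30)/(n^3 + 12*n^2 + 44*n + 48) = (n^2 - 8*n + 15)/(n^2 + 10*n + 24)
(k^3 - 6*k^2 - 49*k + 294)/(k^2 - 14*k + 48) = (k^2 - 49)/(k - 8)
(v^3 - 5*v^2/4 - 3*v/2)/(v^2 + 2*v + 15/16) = 4*v*(v - 2)/(4*v + 5)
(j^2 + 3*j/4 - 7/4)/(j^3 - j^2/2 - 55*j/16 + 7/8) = 4*(j - 1)/(4*j^2 - 9*j + 2)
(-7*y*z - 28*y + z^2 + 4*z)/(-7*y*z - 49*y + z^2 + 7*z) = (z + 4)/(z + 7)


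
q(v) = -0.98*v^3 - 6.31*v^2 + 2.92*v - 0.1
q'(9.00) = -348.80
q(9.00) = -1199.35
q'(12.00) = -571.88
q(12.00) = -2567.14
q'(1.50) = -22.62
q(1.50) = -13.22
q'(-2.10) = 16.46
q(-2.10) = -24.98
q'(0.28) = -0.84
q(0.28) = 0.20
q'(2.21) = -39.33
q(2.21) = -35.04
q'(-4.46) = 0.72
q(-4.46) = -51.70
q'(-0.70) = 10.31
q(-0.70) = -4.90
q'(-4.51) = 0.04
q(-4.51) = -51.72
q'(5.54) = -157.23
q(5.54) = -344.22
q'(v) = -2.94*v^2 - 12.62*v + 2.92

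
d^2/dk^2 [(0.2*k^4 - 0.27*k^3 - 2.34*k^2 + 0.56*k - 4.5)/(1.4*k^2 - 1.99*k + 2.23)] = (0.784000000000001*k^6 - 3.3432*k^5 + 8.49852000000001*k^4 - 25.496494*k^3 + 10.036914*k^2 + 56.675982*k - 25.845848)/(2.744*k^6 - 11.7012*k^5 + 29.74482*k^4 - 45.157279*k^3 + 47.379249*k^2 - 29.688213*k + 11.089567)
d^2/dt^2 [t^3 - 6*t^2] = 6*t - 12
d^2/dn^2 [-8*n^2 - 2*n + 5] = -16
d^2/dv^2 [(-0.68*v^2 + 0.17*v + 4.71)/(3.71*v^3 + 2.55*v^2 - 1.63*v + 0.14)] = (-18.719176*v^6 + 14.039382*v^5 + 762.923658*v^4 + 716.50206*v^3 + 13.2609360000001*v^2 - 132.505074*v + 21.71599)/(51.064811*v^9 + 105.295365*v^8 + 5.06637600000002*v^7 - 70.161393*v^6 + 5.720892*v^5 + 17.976603*v^4 - 7.604059*v^3 + 1.265838*v^2 - 0.095844*v + 0.002744)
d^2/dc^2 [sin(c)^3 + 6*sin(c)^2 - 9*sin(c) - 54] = -9*sin(c)^3 - 24*sin(c)^2 + 15*sin(c) + 12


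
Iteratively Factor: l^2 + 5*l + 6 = (l + 3)*(l + 2)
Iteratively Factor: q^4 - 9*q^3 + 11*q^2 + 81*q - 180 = (q + 3)*(q^3 - 12*q^2 + 47*q - 60) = (q - 4)*(q + 3)*(q^2 - 8*q + 15) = (q - 5)*(q - 4)*(q + 3)*(q - 3)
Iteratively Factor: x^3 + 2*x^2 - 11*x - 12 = (x + 1)*(x^2 + x - 12) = (x + 1)*(x + 4)*(x - 3)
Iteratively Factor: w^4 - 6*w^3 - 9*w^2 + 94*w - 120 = (w - 2)*(w^3 - 4*w^2 - 17*w + 60) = (w - 3)*(w - 2)*(w^2 - w - 20) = (w - 5)*(w - 3)*(w - 2)*(w + 4)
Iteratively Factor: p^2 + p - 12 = (p - 3)*(p + 4)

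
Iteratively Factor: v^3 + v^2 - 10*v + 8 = (v - 1)*(v^2 + 2*v - 8) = (v - 2)*(v - 1)*(v + 4)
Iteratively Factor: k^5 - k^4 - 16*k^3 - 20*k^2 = (k)*(k^4 - k^3 - 16*k^2 - 20*k) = k*(k + 2)*(k^3 - 3*k^2 - 10*k) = k*(k - 5)*(k + 2)*(k^2 + 2*k) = k*(k - 5)*(k + 2)^2*(k)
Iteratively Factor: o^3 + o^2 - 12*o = (o - 3)*(o^2 + 4*o) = (o - 3)*(o + 4)*(o)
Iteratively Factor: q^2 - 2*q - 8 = (q - 4)*(q + 2)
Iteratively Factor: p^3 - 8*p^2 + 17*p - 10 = (p - 1)*(p^2 - 7*p + 10) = (p - 2)*(p - 1)*(p - 5)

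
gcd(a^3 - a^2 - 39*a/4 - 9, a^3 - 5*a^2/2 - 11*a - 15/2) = a + 3/2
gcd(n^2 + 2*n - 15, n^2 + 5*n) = n + 5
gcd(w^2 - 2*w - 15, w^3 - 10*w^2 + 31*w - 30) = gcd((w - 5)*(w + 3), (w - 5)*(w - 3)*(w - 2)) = w - 5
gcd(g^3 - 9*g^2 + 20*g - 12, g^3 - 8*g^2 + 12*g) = g^2 - 8*g + 12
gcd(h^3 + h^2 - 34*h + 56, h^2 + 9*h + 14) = h + 7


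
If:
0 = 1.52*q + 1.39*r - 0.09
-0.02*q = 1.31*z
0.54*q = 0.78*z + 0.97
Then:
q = 1.76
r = -1.86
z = -0.03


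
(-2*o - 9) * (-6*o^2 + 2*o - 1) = 12*o^3 + 50*o^2 - 16*o + 9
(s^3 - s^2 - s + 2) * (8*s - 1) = 8*s^4 - 9*s^3 - 7*s^2 + 17*s - 2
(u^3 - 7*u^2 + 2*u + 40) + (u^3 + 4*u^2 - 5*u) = 2*u^3 - 3*u^2 - 3*u + 40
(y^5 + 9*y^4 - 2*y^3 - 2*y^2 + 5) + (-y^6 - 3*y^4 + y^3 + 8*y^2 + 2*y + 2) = -y^6 + y^5 + 6*y^4 - y^3 + 6*y^2 + 2*y + 7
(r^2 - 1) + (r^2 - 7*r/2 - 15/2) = 2*r^2 - 7*r/2 - 17/2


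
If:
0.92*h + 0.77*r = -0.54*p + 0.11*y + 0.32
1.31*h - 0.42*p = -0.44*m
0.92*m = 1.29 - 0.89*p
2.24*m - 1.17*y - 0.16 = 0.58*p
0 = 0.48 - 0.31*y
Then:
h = -0.20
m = 0.99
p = 0.43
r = 0.57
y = 1.55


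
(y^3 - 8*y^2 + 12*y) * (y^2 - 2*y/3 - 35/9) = y^5 - 26*y^4/3 + 121*y^3/9 + 208*y^2/9 - 140*y/3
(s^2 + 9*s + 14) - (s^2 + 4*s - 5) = 5*s + 19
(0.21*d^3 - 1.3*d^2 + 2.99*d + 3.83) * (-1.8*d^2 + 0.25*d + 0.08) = -0.378*d^5 + 2.3925*d^4 - 5.6902*d^3 - 6.2505*d^2 + 1.1967*d + 0.3064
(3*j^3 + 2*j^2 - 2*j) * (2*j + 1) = 6*j^4 + 7*j^3 - 2*j^2 - 2*j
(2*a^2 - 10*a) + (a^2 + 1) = 3*a^2 - 10*a + 1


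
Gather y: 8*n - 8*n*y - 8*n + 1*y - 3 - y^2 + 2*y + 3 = -y^2 + y*(3 - 8*n)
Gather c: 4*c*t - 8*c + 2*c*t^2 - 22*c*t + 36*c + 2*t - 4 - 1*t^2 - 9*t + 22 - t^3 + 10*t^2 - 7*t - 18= c*(2*t^2 - 18*t + 28) - t^3 + 9*t^2 - 14*t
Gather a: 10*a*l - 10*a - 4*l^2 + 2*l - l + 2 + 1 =a*(10*l - 10) - 4*l^2 + l + 3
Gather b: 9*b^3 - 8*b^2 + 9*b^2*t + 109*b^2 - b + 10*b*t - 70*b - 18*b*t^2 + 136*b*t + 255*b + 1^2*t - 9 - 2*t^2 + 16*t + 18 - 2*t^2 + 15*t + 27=9*b^3 + b^2*(9*t + 101) + b*(-18*t^2 + 146*t + 184) - 4*t^2 + 32*t + 36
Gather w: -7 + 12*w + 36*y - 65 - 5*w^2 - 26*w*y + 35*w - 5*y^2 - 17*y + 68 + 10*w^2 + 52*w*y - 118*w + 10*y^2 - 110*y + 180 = 5*w^2 + w*(26*y - 71) + 5*y^2 - 91*y + 176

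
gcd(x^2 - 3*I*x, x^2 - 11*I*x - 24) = x - 3*I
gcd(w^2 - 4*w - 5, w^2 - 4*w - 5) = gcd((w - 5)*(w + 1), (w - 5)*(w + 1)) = w^2 - 4*w - 5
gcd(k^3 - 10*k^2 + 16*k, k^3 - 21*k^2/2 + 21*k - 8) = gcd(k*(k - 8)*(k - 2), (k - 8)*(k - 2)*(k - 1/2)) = k^2 - 10*k + 16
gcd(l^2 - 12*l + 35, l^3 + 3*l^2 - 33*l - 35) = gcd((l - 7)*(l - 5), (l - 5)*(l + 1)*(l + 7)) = l - 5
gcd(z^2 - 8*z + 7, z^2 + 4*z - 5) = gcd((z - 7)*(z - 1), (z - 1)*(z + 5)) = z - 1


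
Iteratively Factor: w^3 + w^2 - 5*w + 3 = (w - 1)*(w^2 + 2*w - 3) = (w - 1)*(w + 3)*(w - 1)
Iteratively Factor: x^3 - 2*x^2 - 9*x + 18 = (x + 3)*(x^2 - 5*x + 6) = (x - 2)*(x + 3)*(x - 3)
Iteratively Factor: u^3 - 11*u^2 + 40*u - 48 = (u - 4)*(u^2 - 7*u + 12) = (u - 4)^2*(u - 3)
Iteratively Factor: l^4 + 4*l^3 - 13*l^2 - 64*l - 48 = (l + 3)*(l^3 + l^2 - 16*l - 16) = (l + 1)*(l + 3)*(l^2 - 16) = (l + 1)*(l + 3)*(l + 4)*(l - 4)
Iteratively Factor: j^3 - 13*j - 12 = (j + 3)*(j^2 - 3*j - 4) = (j - 4)*(j + 3)*(j + 1)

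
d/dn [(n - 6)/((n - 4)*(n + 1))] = (-n^2 + 12*n - 22)/(n^4 - 6*n^3 + n^2 + 24*n + 16)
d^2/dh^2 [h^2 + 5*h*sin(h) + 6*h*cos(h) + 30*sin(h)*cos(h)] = -5*h*sin(h) - 6*h*cos(h) - 12*sin(h) - 60*sin(2*h) + 10*cos(h) + 2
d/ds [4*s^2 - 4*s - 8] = 8*s - 4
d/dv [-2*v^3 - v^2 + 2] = 2*v*(-3*v - 1)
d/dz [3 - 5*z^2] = -10*z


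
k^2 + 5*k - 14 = (k - 2)*(k + 7)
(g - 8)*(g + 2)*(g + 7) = g^3 + g^2 - 58*g - 112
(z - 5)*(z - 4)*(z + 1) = z^3 - 8*z^2 + 11*z + 20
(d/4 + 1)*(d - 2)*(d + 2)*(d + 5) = d^4/4 + 9*d^3/4 + 4*d^2 - 9*d - 20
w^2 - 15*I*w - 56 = (w - 8*I)*(w - 7*I)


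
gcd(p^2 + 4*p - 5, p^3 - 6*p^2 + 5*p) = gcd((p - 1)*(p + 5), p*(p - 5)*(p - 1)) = p - 1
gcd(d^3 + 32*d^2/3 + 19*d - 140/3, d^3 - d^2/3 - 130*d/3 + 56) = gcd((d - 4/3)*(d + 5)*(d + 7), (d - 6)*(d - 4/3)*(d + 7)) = d^2 + 17*d/3 - 28/3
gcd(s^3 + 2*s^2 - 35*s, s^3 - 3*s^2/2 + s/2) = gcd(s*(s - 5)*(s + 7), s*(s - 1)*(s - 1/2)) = s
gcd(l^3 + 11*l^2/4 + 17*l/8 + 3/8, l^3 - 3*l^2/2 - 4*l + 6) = 1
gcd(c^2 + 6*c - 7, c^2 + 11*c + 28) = c + 7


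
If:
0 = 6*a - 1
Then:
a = 1/6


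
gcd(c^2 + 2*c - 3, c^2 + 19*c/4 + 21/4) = c + 3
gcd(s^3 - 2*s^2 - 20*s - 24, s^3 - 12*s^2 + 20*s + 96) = s^2 - 4*s - 12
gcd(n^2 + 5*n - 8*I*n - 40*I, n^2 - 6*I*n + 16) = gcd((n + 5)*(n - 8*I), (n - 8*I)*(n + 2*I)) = n - 8*I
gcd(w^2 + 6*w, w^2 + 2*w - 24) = w + 6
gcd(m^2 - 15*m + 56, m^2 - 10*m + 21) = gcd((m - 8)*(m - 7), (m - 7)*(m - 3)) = m - 7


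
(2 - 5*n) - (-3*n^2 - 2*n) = 3*n^2 - 3*n + 2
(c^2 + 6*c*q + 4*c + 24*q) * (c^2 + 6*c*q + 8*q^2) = c^4 + 12*c^3*q + 4*c^3 + 44*c^2*q^2 + 48*c^2*q + 48*c*q^3 + 176*c*q^2 + 192*q^3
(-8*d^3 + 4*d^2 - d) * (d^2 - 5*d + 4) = -8*d^5 + 44*d^4 - 53*d^3 + 21*d^2 - 4*d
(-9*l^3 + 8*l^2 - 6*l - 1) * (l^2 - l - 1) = -9*l^5 + 17*l^4 - 5*l^3 - 3*l^2 + 7*l + 1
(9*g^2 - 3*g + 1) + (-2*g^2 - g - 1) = 7*g^2 - 4*g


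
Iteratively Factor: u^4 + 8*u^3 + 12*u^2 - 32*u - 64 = (u - 2)*(u^3 + 10*u^2 + 32*u + 32) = (u - 2)*(u + 2)*(u^2 + 8*u + 16) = (u - 2)*(u + 2)*(u + 4)*(u + 4)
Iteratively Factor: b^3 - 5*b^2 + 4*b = (b - 1)*(b^2 - 4*b) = b*(b - 1)*(b - 4)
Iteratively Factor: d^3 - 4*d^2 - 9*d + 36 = (d - 3)*(d^2 - d - 12) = (d - 4)*(d - 3)*(d + 3)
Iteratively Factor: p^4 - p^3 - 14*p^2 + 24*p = (p - 3)*(p^3 + 2*p^2 - 8*p) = (p - 3)*(p + 4)*(p^2 - 2*p) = (p - 3)*(p - 2)*(p + 4)*(p)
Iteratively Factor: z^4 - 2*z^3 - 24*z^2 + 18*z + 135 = (z + 3)*(z^3 - 5*z^2 - 9*z + 45) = (z - 3)*(z + 3)*(z^2 - 2*z - 15) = (z - 3)*(z + 3)^2*(z - 5)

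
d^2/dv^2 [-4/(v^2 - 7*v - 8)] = 8*(-v^2 + 7*v + (2*v - 7)^2 + 8)/(-v^2 + 7*v + 8)^3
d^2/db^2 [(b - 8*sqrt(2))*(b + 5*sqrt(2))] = 2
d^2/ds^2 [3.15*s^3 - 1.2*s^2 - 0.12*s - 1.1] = 18.9*s - 2.4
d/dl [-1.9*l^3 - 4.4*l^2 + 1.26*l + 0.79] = -5.7*l^2 - 8.8*l + 1.26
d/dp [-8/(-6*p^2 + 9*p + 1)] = 24*(3 - 4*p)/(-6*p^2 + 9*p + 1)^2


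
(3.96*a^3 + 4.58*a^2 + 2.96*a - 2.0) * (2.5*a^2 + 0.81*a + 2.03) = 9.9*a^5 + 14.6576*a^4 + 19.1486*a^3 + 6.695*a^2 + 4.3888*a - 4.06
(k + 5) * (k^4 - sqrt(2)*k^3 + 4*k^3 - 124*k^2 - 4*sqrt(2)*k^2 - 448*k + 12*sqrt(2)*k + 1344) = k^5 - sqrt(2)*k^4 + 9*k^4 - 104*k^3 - 9*sqrt(2)*k^3 - 1068*k^2 - 8*sqrt(2)*k^2 - 896*k + 60*sqrt(2)*k + 6720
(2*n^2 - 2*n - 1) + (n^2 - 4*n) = 3*n^2 - 6*n - 1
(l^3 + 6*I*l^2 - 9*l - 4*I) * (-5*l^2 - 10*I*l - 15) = -5*l^5 - 40*I*l^4 + 90*l^3 + 20*I*l^2 + 95*l + 60*I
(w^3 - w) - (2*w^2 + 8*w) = w^3 - 2*w^2 - 9*w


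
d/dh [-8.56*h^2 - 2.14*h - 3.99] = -17.12*h - 2.14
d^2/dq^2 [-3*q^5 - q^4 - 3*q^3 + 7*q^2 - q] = -60*q^3 - 12*q^2 - 18*q + 14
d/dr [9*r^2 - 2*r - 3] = 18*r - 2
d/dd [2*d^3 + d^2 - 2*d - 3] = 6*d^2 + 2*d - 2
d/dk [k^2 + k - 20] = 2*k + 1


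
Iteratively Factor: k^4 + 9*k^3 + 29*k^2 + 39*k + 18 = (k + 2)*(k^3 + 7*k^2 + 15*k + 9) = (k + 2)*(k + 3)*(k^2 + 4*k + 3) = (k + 1)*(k + 2)*(k + 3)*(k + 3)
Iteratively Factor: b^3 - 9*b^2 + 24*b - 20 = (b - 5)*(b^2 - 4*b + 4) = (b - 5)*(b - 2)*(b - 2)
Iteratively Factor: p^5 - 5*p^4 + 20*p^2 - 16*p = (p - 4)*(p^4 - p^3 - 4*p^2 + 4*p) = (p - 4)*(p - 1)*(p^3 - 4*p) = (p - 4)*(p - 1)*(p + 2)*(p^2 - 2*p) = (p - 4)*(p - 2)*(p - 1)*(p + 2)*(p)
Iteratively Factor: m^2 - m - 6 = (m - 3)*(m + 2)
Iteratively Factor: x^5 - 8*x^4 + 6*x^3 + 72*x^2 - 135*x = (x + 3)*(x^4 - 11*x^3 + 39*x^2 - 45*x) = (x - 3)*(x + 3)*(x^3 - 8*x^2 + 15*x) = (x - 3)^2*(x + 3)*(x^2 - 5*x) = (x - 5)*(x - 3)^2*(x + 3)*(x)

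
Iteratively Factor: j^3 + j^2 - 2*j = (j + 2)*(j^2 - j) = j*(j + 2)*(j - 1)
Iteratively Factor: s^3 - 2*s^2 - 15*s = (s + 3)*(s^2 - 5*s) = s*(s + 3)*(s - 5)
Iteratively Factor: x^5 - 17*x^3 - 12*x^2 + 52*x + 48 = (x + 3)*(x^4 - 3*x^3 - 8*x^2 + 12*x + 16) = (x + 1)*(x + 3)*(x^3 - 4*x^2 - 4*x + 16) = (x + 1)*(x + 2)*(x + 3)*(x^2 - 6*x + 8) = (x - 2)*(x + 1)*(x + 2)*(x + 3)*(x - 4)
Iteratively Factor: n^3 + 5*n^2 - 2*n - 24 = (n + 3)*(n^2 + 2*n - 8) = (n + 3)*(n + 4)*(n - 2)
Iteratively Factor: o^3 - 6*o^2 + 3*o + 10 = (o - 5)*(o^2 - o - 2) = (o - 5)*(o + 1)*(o - 2)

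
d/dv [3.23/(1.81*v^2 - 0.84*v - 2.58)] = (2.7132 - 11.6926*v)/(-1.81*v^2 + 0.84*v + 2.58)^2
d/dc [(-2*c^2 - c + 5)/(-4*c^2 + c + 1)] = 6*(-c^2 + 6*c - 1)/(16*c^4 - 8*c^3 - 7*c^2 + 2*c + 1)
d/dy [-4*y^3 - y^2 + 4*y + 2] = -12*y^2 - 2*y + 4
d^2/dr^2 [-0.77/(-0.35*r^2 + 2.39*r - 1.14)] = (-0.18865*r^2 + 1.28821*r + 0.77*(0.7*r - 2.39)*(1.4*r - 4.78) - 0.61446)/(0.35*r^2 - 2.39*r + 1.14)^3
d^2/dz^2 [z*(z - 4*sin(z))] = 4*z*sin(z) - 8*cos(z) + 2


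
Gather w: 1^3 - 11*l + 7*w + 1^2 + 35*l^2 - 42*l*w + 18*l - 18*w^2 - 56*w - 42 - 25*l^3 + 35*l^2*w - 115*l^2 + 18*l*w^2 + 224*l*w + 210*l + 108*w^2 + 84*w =-25*l^3 - 80*l^2 + 217*l + w^2*(18*l + 90) + w*(35*l^2 + 182*l + 35) - 40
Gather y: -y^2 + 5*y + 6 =-y^2 + 5*y + 6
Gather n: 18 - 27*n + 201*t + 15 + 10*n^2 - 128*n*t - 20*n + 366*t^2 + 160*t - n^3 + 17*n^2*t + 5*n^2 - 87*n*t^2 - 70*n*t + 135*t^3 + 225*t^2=-n^3 + n^2*(17*t + 15) + n*(-87*t^2 - 198*t - 47) + 135*t^3 + 591*t^2 + 361*t + 33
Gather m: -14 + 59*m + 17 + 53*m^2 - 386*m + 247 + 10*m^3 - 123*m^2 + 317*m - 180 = 10*m^3 - 70*m^2 - 10*m + 70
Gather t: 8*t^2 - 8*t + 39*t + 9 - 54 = 8*t^2 + 31*t - 45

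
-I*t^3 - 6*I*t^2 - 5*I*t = t*(t + 5)*(-I*t - I)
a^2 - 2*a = a*(a - 2)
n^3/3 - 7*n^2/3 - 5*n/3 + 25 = (n/3 + 1)*(n - 5)^2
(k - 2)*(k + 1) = k^2 - k - 2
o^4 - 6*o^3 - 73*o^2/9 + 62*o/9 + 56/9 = (o - 7)*(o - 1)*(o + 2/3)*(o + 4/3)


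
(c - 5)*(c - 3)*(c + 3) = c^3 - 5*c^2 - 9*c + 45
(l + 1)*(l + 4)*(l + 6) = l^3 + 11*l^2 + 34*l + 24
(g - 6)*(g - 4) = g^2 - 10*g + 24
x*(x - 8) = x^2 - 8*x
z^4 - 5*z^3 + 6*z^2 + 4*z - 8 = (z - 2)^3*(z + 1)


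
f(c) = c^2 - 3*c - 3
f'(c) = 2*c - 3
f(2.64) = -3.95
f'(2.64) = 2.28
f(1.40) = -5.24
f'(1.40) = -0.20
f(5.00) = 7.00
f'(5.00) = 7.00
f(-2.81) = 13.33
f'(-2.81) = -8.62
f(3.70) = -0.41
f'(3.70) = 4.40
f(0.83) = -4.80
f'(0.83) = -1.34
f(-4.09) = 26.00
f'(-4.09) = -11.18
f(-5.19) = 39.51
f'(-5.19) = -13.38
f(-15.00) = 267.00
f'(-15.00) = -33.00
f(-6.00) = 51.00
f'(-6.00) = -15.00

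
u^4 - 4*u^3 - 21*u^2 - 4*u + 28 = (u - 7)*(u - 1)*(u + 2)^2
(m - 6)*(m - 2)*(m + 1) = m^3 - 7*m^2 + 4*m + 12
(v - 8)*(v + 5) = v^2 - 3*v - 40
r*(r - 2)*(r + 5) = r^3 + 3*r^2 - 10*r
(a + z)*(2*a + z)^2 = 4*a^3 + 8*a^2*z + 5*a*z^2 + z^3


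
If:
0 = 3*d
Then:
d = 0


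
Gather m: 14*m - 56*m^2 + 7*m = -56*m^2 + 21*m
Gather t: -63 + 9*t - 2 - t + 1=8*t - 64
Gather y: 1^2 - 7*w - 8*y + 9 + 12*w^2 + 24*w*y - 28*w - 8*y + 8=12*w^2 - 35*w + y*(24*w - 16) + 18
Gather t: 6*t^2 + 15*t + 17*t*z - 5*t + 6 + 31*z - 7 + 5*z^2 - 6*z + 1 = 6*t^2 + t*(17*z + 10) + 5*z^2 + 25*z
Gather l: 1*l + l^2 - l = l^2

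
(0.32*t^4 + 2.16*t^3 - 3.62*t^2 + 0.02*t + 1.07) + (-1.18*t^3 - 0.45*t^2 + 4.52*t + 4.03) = 0.32*t^4 + 0.98*t^3 - 4.07*t^2 + 4.54*t + 5.1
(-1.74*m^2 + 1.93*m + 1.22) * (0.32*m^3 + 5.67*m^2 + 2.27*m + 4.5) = -0.5568*m^5 - 9.2482*m^4 + 7.3837*m^3 + 3.4685*m^2 + 11.4544*m + 5.49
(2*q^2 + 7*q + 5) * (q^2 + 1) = 2*q^4 + 7*q^3 + 7*q^2 + 7*q + 5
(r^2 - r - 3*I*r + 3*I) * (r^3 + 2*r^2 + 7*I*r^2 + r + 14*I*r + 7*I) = r^5 + r^4 + 4*I*r^4 + 20*r^3 + 4*I*r^3 + 20*r^2 - 4*I*r^2 - 21*r - 4*I*r - 21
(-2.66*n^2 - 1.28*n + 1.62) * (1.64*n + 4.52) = -4.3624*n^3 - 14.1224*n^2 - 3.1288*n + 7.3224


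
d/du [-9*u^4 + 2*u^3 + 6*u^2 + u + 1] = -36*u^3 + 6*u^2 + 12*u + 1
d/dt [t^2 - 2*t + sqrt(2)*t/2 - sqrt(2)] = 2*t - 2 + sqrt(2)/2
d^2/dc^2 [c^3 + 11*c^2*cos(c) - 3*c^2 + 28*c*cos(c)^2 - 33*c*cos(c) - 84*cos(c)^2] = -11*c^2*cos(c) - 44*c*sin(c) + 33*c*cos(c) - 56*c*cos(2*c) + 6*c + 66*sin(c) - 56*sin(2*c) + 22*cos(c) + 168*cos(2*c) - 6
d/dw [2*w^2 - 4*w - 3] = 4*w - 4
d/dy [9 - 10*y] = -10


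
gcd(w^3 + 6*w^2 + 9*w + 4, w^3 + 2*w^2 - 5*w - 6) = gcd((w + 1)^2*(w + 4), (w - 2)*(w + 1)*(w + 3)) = w + 1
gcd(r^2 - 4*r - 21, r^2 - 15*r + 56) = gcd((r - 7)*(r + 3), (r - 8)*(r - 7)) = r - 7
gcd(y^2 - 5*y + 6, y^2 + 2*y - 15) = y - 3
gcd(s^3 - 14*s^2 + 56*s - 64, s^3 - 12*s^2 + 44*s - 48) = s^2 - 6*s + 8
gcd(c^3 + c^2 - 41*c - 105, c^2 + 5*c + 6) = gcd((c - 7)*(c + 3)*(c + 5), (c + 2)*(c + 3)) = c + 3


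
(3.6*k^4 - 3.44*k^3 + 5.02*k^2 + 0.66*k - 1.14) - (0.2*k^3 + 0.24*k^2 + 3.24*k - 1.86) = 3.6*k^4 - 3.64*k^3 + 4.78*k^2 - 2.58*k + 0.72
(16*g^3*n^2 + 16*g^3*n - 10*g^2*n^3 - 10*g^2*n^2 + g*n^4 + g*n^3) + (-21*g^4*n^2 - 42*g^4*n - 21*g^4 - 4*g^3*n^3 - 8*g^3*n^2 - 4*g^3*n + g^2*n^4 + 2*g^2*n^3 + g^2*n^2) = -21*g^4*n^2 - 42*g^4*n - 21*g^4 - 4*g^3*n^3 + 8*g^3*n^2 + 12*g^3*n + g^2*n^4 - 8*g^2*n^3 - 9*g^2*n^2 + g*n^4 + g*n^3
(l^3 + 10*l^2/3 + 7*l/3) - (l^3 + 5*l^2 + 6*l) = -5*l^2/3 - 11*l/3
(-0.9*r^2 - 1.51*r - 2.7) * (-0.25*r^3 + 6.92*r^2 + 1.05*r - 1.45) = 0.225*r^5 - 5.8505*r^4 - 10.7192*r^3 - 18.9645*r^2 - 0.645500000000001*r + 3.915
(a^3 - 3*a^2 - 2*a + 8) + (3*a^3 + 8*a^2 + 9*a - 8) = 4*a^3 + 5*a^2 + 7*a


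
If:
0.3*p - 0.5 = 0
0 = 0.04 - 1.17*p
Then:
No Solution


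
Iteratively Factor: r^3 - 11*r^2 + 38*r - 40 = (r - 4)*(r^2 - 7*r + 10) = (r - 5)*(r - 4)*(r - 2)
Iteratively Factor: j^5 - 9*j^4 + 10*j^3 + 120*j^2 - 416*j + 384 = (j + 4)*(j^4 - 13*j^3 + 62*j^2 - 128*j + 96) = (j - 2)*(j + 4)*(j^3 - 11*j^2 + 40*j - 48) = (j - 4)*(j - 2)*(j + 4)*(j^2 - 7*j + 12) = (j - 4)^2*(j - 2)*(j + 4)*(j - 3)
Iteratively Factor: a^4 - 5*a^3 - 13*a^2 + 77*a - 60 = (a - 1)*(a^3 - 4*a^2 - 17*a + 60) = (a - 1)*(a + 4)*(a^2 - 8*a + 15) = (a - 3)*(a - 1)*(a + 4)*(a - 5)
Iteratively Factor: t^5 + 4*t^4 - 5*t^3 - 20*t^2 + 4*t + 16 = (t + 2)*(t^4 + 2*t^3 - 9*t^2 - 2*t + 8) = (t - 1)*(t + 2)*(t^3 + 3*t^2 - 6*t - 8) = (t - 1)*(t + 2)*(t + 4)*(t^2 - t - 2) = (t - 1)*(t + 1)*(t + 2)*(t + 4)*(t - 2)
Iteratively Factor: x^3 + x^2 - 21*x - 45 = (x + 3)*(x^2 - 2*x - 15) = (x - 5)*(x + 3)*(x + 3)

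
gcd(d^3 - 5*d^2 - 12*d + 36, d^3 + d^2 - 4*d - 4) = d - 2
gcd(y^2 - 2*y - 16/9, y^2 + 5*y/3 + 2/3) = y + 2/3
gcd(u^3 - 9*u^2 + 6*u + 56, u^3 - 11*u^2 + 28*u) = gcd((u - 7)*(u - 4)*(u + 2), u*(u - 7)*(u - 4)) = u^2 - 11*u + 28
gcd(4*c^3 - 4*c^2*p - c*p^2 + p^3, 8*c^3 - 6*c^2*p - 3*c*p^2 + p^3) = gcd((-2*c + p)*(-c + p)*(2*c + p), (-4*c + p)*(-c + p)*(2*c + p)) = -2*c^2 + c*p + p^2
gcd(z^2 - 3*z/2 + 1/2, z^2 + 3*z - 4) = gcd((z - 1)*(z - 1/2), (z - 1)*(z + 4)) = z - 1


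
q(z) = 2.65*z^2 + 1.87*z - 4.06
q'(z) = 5.3*z + 1.87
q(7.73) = 168.74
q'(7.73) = 42.84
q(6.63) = 124.82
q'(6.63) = 37.01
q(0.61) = -1.93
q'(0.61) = 5.10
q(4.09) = 47.92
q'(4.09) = 23.55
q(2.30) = 14.26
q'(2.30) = 14.06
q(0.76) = -1.11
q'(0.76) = 5.90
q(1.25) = 2.42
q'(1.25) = 8.50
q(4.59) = 60.35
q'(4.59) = 26.20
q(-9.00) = 193.76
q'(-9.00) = -45.83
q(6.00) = 102.56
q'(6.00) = 33.67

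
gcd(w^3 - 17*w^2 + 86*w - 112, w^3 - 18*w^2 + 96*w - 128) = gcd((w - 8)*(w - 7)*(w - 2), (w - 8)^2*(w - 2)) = w^2 - 10*w + 16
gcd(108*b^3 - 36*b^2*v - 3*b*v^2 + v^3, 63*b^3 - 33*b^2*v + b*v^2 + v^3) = -3*b + v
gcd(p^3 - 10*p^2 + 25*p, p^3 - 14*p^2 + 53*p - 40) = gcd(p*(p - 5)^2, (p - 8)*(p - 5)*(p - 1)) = p - 5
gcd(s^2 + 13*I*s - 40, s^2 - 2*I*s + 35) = s + 5*I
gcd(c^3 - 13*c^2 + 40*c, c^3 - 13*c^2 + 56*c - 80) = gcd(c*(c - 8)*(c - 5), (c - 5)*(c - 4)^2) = c - 5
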